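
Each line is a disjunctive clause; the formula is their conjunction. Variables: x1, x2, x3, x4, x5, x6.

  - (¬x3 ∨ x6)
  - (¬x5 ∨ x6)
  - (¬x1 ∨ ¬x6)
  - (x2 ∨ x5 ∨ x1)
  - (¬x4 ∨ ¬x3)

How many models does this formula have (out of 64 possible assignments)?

15

Split on x6, then x1.
  x6=1, x1=1: a clause becomes empty — 0.
  x6=1, x1=0: 9 of the 16 assignments to (x2,x3,x4,x5) work.
  x6=0, x1=1: remaining (x2,x3,x4,x5) ∈ {(0,0,0,0); (0,0,1,0); (1,0,0,0); (1,0,1,0)} — 4.
  x6=0, x1=0: remaining (x2,x3,x4,x5) ∈ {(1,0,0,0); (1,0,1,0)} — 2.
Total: 0 + 9 + 4 + 2 = 15.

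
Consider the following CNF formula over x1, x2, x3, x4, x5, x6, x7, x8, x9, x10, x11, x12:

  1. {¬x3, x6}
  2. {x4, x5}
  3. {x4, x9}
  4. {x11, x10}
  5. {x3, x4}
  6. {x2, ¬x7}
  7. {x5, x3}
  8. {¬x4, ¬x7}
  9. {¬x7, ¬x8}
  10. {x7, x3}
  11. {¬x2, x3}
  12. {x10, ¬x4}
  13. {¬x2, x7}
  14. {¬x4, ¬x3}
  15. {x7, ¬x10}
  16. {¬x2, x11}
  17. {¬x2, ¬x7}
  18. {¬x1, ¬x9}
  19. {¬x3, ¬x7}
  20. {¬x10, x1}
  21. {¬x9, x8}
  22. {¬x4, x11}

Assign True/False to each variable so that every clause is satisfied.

x1=False, x2=False, x3=True, x4=False, x5=True, x6=True, x7=False, x8=True, x9=True, x10=False, x11=True, x12=True

Check each clause:
  1. {¬x3, x6} — x6 is true.
  2. {x5, x4} — x5 is true.
  3. {x4, x9} — x9 is true.
  4. {x11, x10} — x11 is true.
  5. {x3, x4} — x3 is true.
  6. {x2, ¬x7} — ¬x7 is true.
  7. {x5, x3} — x3 is true.
  8. {¬x7, ¬x4} — ¬x7 is true.
  9. {¬x7, ¬x8} — ¬x7 is true.
  10. {x3, x7} — x3 is true.
  11. {¬x2, x3} — x3 is true.
  12. {x10, ¬x4} — ¬x4 is true.
  13. {¬x2, x7} — ¬x2 is true.
  14. {¬x3, ¬x4} — ¬x4 is true.
  15. {¬x10, x7} — ¬x10 is true.
  16. {x11, ¬x2} — x11 is true.
  17. {¬x2, ¬x7} — ¬x7 is true.
  18. {¬x9, ¬x1} — ¬x1 is true.
  19. {¬x3, ¬x7} — ¬x7 is true.
  20. {x1, ¬x10} — ¬x10 is true.
  21. {¬x9, x8} — x8 is true.
  22. {¬x4, x11} — x11 is true.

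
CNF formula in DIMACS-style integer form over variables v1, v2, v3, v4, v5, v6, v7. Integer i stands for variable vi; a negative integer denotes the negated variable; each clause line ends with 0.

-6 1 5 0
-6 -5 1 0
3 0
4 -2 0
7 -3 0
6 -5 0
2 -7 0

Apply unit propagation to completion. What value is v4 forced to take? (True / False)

Unit clause (v3) sets v3 = True.
From (v7 || !v3) and v3 = True: v7 = True.
From (v2 || !v7) and v7 = True: v2 = True.
From (v4 || !v2) and v2 = True: v4 = True.

True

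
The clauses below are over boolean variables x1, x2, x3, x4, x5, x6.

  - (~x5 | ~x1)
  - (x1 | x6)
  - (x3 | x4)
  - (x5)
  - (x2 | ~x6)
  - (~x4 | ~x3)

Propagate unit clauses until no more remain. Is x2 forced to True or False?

True

Unit clause (x5) sets x5 = True.
(~x5 | ~x1): since x5 = True, the clause reduces to (~x1). x1 = False.
(x6 | x1) with x1 = False leaves only x6, so x6 = True.
In (~x6 | x2), ~x6 is now false; x2 must hold, so x2 = True.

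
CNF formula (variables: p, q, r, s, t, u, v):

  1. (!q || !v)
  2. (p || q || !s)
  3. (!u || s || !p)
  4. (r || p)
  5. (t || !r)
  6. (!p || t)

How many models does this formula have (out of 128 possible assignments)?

26

Split on p, then q.
  p=T, q=T: r free; 3 ways for (s,t,u,v) × 2^1 = 6.
  p=T, q=F: r, v free; 3 ways for (s,t,u) × 2^2 = 12.
  p=F, q=T: remaining (r,s,t,u,v) ∈ {(T,F,T,F,F); (T,F,T,T,F); (T,T,T,F,F); (T,T,T,T,F)} — 4.
  p=F, q=F: remaining (r,s,t,u,v) ∈ {(T,F,T,F,F); (T,F,T,F,T); (T,F,T,T,F); (T,F,T,T,T)} — 4.
Total: 6 + 12 + 4 + 4 = 26.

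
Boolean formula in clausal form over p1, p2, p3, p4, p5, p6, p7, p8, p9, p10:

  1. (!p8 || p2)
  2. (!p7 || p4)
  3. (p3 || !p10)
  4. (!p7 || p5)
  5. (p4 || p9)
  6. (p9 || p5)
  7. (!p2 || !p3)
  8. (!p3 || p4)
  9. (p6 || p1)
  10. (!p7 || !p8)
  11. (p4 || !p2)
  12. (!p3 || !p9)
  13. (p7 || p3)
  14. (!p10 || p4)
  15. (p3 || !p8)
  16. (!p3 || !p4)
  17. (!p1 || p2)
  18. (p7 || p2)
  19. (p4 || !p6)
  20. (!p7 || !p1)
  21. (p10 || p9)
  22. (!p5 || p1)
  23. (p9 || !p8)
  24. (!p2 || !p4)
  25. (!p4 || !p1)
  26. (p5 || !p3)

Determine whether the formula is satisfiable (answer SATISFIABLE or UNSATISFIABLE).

UNSATISFIABLE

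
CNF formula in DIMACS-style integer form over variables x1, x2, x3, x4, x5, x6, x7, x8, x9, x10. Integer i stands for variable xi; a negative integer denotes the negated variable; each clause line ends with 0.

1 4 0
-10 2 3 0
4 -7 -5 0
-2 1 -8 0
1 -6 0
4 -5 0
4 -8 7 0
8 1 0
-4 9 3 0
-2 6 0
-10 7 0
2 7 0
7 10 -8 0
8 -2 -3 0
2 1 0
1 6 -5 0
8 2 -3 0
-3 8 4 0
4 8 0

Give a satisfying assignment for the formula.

x1 occurs only positively in the remaining clauses — set x1 = True.
x5 occurs only negated in the remaining clauses — set x5 = False.
Branch on x2: take x2 = False.
  then x7 is forced to True.
Set x3 = True and propagate.
  then x8 is forced to True.
x4, x6, x9, x10 are now unconstrained; take x4 = False, x6 = True, x9 = True, x10 = True.
Every clause has at least one true literal under this assignment.

x1=T, x2=F, x3=T, x4=F, x5=F, x6=T, x7=T, x8=T, x9=T, x10=T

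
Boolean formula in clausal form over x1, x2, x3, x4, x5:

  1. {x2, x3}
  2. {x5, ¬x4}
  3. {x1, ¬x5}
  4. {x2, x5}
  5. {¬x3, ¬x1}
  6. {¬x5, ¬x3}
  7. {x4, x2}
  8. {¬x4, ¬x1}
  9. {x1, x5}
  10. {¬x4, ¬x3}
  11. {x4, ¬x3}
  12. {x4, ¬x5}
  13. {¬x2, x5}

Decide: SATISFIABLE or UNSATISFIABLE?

x5 = True:
  propagation gives x1=True, x3=False, x2=True, x4=False; an empty clause results — contradiction.
x5 = False:
  propagation gives x4=False, x2=True; an empty clause results — contradiction.
Every branch closes, so no satisfying assignment exists.

UNSATISFIABLE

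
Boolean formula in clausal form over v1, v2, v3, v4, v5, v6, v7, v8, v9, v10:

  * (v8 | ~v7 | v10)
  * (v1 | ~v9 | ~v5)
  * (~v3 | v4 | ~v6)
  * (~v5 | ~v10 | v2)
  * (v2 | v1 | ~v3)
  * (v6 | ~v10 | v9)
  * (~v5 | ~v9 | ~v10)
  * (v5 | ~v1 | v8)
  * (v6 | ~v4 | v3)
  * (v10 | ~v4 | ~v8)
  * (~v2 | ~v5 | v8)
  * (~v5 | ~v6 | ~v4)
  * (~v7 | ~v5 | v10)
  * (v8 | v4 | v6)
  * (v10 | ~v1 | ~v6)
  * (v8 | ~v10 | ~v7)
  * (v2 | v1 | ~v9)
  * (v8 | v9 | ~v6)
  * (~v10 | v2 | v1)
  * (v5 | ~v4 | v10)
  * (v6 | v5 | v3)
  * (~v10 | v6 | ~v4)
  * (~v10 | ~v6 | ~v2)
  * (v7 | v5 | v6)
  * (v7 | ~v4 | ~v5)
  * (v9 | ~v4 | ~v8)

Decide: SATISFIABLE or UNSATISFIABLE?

Set v1 = True and propagate.
Set v2 = False and propagate.
Try v3 = True.
For the remaining variables, v4 = False, v5 = False, v6 = False, v7 = True, v8 = True, v9 = True, v10 = True works.
So v1=True, v2=False, v3=True, v4=False, v5=False, v6=False, v7=True, v8=True, v9=True, v10=True is a satisfying assignment.

SATISFIABLE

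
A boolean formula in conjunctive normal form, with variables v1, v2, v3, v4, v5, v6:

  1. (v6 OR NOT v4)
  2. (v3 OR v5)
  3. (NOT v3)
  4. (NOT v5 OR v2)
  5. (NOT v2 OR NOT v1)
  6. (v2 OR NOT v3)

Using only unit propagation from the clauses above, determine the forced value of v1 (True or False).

False

(NOT v3) stands alone — v3 = False.
(v3 OR v5): since v3 = False, the clause reduces to (v5). v5 = True.
In (NOT v5 OR v2), NOT v5 is now false; v2 must hold, so v2 = True.
(NOT v1 OR NOT v2): since v2 = True, the clause reduces to (NOT v1). v1 = False.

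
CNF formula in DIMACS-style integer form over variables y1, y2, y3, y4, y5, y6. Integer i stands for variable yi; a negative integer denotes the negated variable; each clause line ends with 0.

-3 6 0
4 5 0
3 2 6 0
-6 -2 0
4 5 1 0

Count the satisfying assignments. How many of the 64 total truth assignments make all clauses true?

18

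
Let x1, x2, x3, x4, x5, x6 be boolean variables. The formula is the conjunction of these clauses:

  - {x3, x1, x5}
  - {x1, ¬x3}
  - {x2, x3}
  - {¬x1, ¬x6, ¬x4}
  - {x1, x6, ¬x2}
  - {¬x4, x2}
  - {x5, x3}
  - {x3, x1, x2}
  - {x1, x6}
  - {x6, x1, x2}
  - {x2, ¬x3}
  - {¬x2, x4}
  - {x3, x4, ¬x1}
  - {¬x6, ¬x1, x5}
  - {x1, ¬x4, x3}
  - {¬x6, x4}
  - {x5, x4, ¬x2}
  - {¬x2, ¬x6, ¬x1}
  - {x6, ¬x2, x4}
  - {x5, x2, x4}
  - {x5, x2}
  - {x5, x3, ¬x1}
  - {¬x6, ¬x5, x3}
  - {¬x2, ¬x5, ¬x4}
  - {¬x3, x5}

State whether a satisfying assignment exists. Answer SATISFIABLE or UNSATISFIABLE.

UNSATISFIABLE

x2 = True:
  propagation gives x4=True, x5=False, x3=True; an empty clause results — contradiction.
x2 = False:
  propagation gives x3=True; an empty clause results — contradiction.
Every branch closes, so no satisfying assignment exists.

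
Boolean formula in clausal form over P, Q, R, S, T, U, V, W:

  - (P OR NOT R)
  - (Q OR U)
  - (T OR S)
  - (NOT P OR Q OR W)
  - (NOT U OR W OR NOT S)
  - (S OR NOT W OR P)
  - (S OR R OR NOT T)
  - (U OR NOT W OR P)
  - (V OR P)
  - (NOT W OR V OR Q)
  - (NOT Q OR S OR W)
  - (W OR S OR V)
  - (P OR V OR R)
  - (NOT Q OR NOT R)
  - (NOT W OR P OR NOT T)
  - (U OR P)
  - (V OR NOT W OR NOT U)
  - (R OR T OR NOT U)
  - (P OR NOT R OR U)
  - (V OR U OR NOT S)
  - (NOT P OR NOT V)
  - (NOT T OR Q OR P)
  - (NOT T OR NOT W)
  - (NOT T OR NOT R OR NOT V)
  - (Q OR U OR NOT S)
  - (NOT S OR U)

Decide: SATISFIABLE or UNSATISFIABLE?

UNSATISFIABLE

P = True:
  S = True:
    propagation gives U=True, W=True; an empty clause results — contradiction.
  S = False:
    propagation gives T=True, R=True, W=True; an empty clause results — contradiction.
P = False:
  propagation gives R=False, V=True, U=True, T=True; an empty clause results — contradiction.
Every branch closes, so no satisfying assignment exists.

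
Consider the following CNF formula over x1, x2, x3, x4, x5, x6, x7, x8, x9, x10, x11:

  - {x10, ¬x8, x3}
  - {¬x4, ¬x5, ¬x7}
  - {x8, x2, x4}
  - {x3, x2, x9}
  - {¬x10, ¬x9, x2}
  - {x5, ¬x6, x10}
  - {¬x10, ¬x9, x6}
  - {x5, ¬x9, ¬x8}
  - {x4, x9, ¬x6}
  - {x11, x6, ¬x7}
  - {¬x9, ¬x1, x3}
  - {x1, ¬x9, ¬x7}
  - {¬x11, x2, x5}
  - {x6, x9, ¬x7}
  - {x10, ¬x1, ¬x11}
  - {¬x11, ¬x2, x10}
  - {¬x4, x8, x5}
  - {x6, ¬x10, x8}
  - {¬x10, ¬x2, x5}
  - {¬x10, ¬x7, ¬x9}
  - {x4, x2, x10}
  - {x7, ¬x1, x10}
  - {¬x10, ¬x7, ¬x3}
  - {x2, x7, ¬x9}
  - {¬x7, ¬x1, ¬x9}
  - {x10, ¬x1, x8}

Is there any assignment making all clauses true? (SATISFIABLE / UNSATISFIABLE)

SATISFIABLE

Try x1 = False.
Branch on x2: take x2 = False.
Try x3 = True.
The remaining clauses are satisfied by x4 = True, x5 = False, x6 = True, x7 = False, x8 = True, x9 = False, x10 = True, x11 = False.
So x1=0  x2=0  x3=1  x4=1  x5=0  x6=1  x7=0  x8=1  x9=0  x10=1  x11=0 is a satisfying assignment.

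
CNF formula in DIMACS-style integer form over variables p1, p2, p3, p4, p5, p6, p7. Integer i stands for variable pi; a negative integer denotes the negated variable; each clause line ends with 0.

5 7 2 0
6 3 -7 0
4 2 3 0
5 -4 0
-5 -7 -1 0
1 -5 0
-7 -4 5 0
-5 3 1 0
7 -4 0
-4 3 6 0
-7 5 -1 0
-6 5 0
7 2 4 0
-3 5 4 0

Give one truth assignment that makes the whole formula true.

Pure literal: p2 appears only positively; assign p2 = True.
Set p1 = False and propagate.
  then p5 is forced to False.
  then p4 is forced to False.
  then p6 is forced to False.
  then p3 is forced to False.
  then p7 is forced to False.

p1=F, p2=T, p3=F, p4=F, p5=F, p6=F, p7=F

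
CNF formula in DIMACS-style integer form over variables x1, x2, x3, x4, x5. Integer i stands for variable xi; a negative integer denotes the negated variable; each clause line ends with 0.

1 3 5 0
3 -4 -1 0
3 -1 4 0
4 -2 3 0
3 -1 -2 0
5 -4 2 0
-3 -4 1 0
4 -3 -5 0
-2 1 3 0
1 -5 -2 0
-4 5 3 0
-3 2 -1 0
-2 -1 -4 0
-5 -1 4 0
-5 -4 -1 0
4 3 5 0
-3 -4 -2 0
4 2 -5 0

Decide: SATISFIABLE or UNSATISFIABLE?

Branch on x1: take x1 = True.
Set x2 = True and propagate.
  then x3 is forced to True.
  then x4 is forced to False.
  then x5 is forced to False.
Every clause has at least one true literal under this assignment.
So x1=T  x2=T  x3=T  x4=F  x5=F is a satisfying assignment.

SATISFIABLE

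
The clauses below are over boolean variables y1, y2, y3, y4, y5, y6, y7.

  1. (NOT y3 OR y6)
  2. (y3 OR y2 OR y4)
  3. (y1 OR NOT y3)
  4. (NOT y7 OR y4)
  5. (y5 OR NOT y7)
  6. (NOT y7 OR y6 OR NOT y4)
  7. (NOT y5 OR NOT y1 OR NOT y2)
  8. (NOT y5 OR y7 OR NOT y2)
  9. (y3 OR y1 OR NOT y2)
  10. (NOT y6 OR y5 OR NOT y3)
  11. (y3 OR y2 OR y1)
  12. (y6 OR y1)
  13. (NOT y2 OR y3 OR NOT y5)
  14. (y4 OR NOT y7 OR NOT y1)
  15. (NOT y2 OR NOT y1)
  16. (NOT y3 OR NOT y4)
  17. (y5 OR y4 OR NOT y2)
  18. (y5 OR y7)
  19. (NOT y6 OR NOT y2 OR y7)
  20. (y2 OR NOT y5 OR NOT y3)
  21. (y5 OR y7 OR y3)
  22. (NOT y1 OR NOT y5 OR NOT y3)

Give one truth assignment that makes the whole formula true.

Set y1 = True and propagate.
  then y2 is forced to False.
Try y3 = False.
  then y4 is forced to True.
Set y5 = True and propagate.
The remaining clauses are satisfied by y6 = False, y7 = False.
Every clause has at least one true literal under this assignment.

y1=True, y2=False, y3=False, y4=True, y5=True, y6=False, y7=False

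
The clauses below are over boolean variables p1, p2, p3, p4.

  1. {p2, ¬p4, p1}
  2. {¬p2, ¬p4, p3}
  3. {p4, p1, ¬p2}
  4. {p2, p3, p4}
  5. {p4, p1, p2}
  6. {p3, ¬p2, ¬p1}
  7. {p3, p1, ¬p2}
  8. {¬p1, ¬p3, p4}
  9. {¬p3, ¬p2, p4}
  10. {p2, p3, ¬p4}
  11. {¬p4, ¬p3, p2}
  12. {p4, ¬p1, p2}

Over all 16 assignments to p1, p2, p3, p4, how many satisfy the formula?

2

The models are:
  p1=F p2=T p3=T p4=T
  p1=T p2=T p3=T p4=T
Count: 2.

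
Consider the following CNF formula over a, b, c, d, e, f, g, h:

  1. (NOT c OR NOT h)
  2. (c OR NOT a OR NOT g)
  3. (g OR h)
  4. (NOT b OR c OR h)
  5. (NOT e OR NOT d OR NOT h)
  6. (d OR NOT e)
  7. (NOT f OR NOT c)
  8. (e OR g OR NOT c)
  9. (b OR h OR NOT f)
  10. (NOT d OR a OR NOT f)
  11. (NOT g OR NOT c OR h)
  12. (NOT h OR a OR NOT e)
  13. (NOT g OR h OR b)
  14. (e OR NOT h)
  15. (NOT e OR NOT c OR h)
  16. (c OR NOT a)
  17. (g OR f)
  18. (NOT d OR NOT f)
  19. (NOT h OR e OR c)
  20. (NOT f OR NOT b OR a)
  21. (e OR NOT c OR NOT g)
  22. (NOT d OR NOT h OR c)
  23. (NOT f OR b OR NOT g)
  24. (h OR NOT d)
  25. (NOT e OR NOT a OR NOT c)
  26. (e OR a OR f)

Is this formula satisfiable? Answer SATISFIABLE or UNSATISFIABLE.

UNSATISFIABLE

h = True:
  propagation gives c=False, e=True, d=False; an empty clause results — contradiction.
h = False:
  propagation gives g=True, c=False, a=False, b=False; an empty clause results — contradiction.
Every branch closes, so no satisfying assignment exists.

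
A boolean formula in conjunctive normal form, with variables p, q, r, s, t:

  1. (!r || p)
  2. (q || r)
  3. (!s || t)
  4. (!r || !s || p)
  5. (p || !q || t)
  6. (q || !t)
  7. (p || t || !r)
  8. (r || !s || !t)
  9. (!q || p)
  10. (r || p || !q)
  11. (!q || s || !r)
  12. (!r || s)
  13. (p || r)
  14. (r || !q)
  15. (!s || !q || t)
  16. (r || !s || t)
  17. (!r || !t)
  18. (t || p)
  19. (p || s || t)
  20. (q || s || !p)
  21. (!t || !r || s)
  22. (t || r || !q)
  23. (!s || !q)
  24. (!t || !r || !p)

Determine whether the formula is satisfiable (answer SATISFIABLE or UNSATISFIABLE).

UNSATISFIABLE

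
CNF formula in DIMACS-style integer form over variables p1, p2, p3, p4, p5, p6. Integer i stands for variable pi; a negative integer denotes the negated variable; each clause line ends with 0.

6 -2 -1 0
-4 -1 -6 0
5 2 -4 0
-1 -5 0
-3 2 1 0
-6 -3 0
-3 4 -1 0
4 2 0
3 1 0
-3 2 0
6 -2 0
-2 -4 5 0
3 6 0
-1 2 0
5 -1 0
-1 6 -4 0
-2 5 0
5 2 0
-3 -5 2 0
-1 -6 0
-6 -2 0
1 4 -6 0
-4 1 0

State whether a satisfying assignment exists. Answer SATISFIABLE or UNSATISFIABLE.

p1 = True:
  propagation gives p5=False; an empty clause results — contradiction.
p1 = False:
  propagation gives p3=True, p2=True, p6=False; an empty clause results — contradiction.
Every branch closes, so no satisfying assignment exists.

UNSATISFIABLE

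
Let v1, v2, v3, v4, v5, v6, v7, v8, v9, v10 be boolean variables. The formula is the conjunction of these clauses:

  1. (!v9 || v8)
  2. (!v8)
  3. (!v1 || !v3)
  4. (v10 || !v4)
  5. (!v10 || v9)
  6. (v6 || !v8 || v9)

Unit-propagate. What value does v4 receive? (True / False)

False

(!v8) stands alone — v8 = False.
From (!v9 || v8) and v8 = False: v9 = False.
(v9 || !v10) with v9 = False leaves only !v10, so v10 = False.
From (!v4 || v10) and v10 = False: v4 = False.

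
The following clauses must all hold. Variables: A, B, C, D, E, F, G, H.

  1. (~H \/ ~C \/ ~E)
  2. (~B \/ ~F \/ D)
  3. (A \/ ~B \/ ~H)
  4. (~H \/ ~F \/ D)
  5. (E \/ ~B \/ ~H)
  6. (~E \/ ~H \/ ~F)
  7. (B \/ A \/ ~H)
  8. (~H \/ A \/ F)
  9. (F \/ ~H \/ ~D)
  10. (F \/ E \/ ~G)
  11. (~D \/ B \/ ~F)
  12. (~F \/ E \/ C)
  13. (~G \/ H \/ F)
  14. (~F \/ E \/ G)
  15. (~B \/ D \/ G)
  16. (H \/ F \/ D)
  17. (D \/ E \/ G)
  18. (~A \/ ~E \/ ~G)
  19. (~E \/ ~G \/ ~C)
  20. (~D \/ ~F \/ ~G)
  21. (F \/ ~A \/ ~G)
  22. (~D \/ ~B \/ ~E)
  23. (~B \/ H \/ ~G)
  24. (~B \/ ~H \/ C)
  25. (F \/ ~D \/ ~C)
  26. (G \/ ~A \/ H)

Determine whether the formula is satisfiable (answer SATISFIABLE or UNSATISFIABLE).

SATISFIABLE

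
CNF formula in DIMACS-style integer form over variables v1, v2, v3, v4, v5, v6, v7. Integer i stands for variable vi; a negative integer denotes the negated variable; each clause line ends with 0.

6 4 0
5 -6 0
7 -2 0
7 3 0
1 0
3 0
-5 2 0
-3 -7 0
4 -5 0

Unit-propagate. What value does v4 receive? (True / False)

(v1) is a unit clause: v1 = True.
(v3) is a unit clause: v3 = True.
From (~v3 \/ ~v7) and v3 = True: v7 = False.
(v7 \/ ~v2): since v7 = False, the clause reduces to (~v2). v2 = False.
In (~v5 \/ v2), v2 is now false; ~v5 must hold, so v5 = False.
From (~v6 \/ v5) and v5 = False: v6 = False.
(v4 \/ v6): since v6 = False, the clause reduces to (v4). v4 = True.

True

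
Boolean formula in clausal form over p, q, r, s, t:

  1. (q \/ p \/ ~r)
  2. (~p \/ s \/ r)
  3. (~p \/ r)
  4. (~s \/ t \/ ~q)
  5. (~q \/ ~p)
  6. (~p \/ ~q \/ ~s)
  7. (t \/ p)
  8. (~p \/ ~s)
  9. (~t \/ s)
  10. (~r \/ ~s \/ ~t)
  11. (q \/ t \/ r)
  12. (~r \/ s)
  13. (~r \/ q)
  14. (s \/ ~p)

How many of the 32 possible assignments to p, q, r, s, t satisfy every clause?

2

The models are:
  p=0 q=0 r=0 s=1 t=1
  p=0 q=1 r=0 s=1 t=1
Count: 2.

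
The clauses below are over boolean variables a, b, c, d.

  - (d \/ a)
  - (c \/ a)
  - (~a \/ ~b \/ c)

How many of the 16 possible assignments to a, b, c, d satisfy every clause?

Satisfying assignments:
  a=0 b=0 c=1 d=1
  a=0 b=1 c=1 d=1
  a=1 b=0 c=0 d=0
  a=1 b=0 c=0 d=1
  a=1 b=0 c=1 d=0
  a=1 b=0 c=1 d=1
  a=1 b=1 c=1 d=0
  a=1 b=1 c=1 d=1
Count: 8.

8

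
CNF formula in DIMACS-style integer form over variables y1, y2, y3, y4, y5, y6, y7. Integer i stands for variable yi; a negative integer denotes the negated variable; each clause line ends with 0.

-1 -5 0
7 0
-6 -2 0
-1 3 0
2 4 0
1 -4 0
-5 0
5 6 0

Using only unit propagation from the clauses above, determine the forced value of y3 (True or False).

True

(y7) stands alone — y7 = True.
(NOT y5) stands alone — y5 = False.
(y6 OR y5) with y5 = False leaves only y6, so y6 = True.
From (NOT y6 OR NOT y2) and y6 = True: y2 = False.
From (y4 OR y2) and y2 = False: y4 = True.
(NOT y4 OR y1) with y4 = True leaves only y1, so y1 = True.
From (y3 OR NOT y1) and y1 = True: y3 = True.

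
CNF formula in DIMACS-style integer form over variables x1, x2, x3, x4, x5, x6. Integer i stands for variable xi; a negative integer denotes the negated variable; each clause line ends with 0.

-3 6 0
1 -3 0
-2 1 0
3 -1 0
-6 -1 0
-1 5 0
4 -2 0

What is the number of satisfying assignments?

8

Satisfying assignments:
  x1=0 x2=0 x3=0 x4=0 x5=0 x6=0
  x1=0 x2=0 x3=0 x4=0 x5=0 x6=1
  x1=0 x2=0 x3=0 x4=0 x5=1 x6=0
  x1=0 x2=0 x3=0 x4=0 x5=1 x6=1
  x1=0 x2=0 x3=0 x4=1 x5=0 x6=0
  x1=0 x2=0 x3=0 x4=1 x5=0 x6=1
  x1=0 x2=0 x3=0 x4=1 x5=1 x6=0
  x1=0 x2=0 x3=0 x4=1 x5=1 x6=1
That's 8 in total.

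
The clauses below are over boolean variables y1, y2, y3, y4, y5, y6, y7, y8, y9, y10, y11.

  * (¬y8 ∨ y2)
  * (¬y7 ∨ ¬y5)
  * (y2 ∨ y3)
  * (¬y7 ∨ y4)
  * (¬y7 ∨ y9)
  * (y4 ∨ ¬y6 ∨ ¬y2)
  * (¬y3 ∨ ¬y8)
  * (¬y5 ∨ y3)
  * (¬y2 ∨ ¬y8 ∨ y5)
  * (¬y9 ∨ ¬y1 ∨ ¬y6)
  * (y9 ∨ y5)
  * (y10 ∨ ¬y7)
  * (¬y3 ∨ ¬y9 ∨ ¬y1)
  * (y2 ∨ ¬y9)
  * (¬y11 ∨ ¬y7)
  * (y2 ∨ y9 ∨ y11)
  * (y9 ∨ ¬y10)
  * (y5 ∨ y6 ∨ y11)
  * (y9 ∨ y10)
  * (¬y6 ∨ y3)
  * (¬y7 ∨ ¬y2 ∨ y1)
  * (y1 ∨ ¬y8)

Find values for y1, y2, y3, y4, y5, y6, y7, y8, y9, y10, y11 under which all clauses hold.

y1=False  y2=True  y3=True  y4=True  y5=True  y6=False  y7=False  y8=False  y9=True  y10=False  y11=False

Check each clause:
  1. (y2 ∨ ¬y8) — ¬y8 is true.
  2. (¬y5 ∨ ¬y7) — ¬y7 is true.
  3. (y2 ∨ y3) — y2 is true.
  4. (¬y7 ∨ y4) — ¬y7 is true.
  5. (y9 ∨ ¬y7) — y9 is true.
  6. (¬y6 ∨ y4 ∨ ¬y2) — ¬y6 is true.
  7. (¬y3 ∨ ¬y8) — ¬y8 is true.
  8. (¬y5 ∨ y3) — y3 is true.
  9. (y5 ∨ ¬y8 ∨ ¬y2) — ¬y8 is true.
  10. (¬y9 ∨ ¬y1 ∨ ¬y6) — ¬y6 is true.
  11. (y9 ∨ y5) — y9 is true.
  12. (¬y7 ∨ y10) — ¬y7 is true.
  13. (¬y9 ∨ ¬y1 ∨ ¬y3) — ¬y1 is true.
  14. (¬y9 ∨ y2) — y2 is true.
  15. (¬y11 ∨ ¬y7) — ¬y7 is true.
  16. (y9 ∨ y11 ∨ y2) — y9 is true.
  17. (¬y10 ∨ y9) — y9 is true.
  18. (y11 ∨ y5 ∨ y6) — y5 is true.
  19. (y10 ∨ y9) — y9 is true.
  20. (y3 ∨ ¬y6) — ¬y6 is true.
  21. (¬y7 ∨ y1 ∨ ¬y2) — ¬y7 is true.
  22. (¬y8 ∨ y1) — ¬y8 is true.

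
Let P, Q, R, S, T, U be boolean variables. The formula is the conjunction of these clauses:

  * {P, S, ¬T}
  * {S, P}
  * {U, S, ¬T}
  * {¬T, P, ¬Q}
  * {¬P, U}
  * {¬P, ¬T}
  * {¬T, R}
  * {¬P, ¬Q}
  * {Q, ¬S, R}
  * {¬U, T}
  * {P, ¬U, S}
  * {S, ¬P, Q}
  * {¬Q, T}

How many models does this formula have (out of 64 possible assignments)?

3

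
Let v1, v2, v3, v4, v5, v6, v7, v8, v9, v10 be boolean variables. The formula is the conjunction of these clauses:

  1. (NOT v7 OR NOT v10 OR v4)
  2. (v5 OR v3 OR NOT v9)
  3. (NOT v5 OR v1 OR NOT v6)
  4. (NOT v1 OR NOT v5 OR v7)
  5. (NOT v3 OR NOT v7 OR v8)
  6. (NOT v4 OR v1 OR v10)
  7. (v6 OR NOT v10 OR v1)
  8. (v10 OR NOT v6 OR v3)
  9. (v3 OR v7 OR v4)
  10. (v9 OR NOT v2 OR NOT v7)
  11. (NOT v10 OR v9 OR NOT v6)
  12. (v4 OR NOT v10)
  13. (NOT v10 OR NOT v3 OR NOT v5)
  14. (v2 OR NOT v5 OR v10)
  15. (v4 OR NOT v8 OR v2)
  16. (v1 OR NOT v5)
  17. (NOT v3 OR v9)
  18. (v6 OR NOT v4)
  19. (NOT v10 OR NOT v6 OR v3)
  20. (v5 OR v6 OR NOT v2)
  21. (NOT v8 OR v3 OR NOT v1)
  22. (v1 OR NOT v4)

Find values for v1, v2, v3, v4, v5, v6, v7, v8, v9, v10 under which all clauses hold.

v1=True, v2=True, v3=True, v4=True, v5=False, v6=True, v7=True, v8=True, v9=True, v10=False

Try v1 = True.
Set v2 = True and propagate.
The remaining clauses are satisfied by v3 = True, v4 = True, v5 = False, v6 = True, v7 = True, v8 = True, v9 = True, v10 = False.
Every clause has at least one true literal under this assignment.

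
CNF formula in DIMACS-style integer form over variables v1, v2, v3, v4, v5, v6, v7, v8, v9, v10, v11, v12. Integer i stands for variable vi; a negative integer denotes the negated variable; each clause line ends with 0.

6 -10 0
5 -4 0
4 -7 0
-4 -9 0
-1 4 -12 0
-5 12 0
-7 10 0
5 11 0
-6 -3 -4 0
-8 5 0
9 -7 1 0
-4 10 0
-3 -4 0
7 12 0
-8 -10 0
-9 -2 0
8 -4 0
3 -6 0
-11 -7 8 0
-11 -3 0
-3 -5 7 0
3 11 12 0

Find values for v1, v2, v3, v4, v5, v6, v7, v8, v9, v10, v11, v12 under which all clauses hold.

Pure literal: v2 appears only negated; assign v2 = False.
Branch on v1: take v1 = False.
Set v3 = False and propagate.
  then v6 is forced to False.
  then v10 is forced to False.
  then v7 is forced to False.
  then v4 is forced to False.
  then v12 is forced to True.
The remaining clauses are satisfied by v5 = True, v8 = False, v9 = True, v11 = False.
Every clause has at least one true literal under this assignment.
Check each clause:
  1. (¬v10 ∨ v6) — ¬v10 is true.
  2. (¬v4 ∨ v5) — ¬v4 is true.
  3. (¬v7 ∨ v4) — ¬v7 is true.
  4. (¬v4 ∨ ¬v9) — ¬v4 is true.
  5. (¬v12 ∨ v4 ∨ ¬v1) — ¬v1 is true.
  6. (v12 ∨ ¬v5) — v12 is true.
  7. (v10 ∨ ¬v7) — ¬v7 is true.
  8. (v11 ∨ v5) — v5 is true.
  9. (¬v4 ∨ ¬v3 ∨ ¬v6) — ¬v6 is true.
  10. (¬v8 ∨ v5) — ¬v8 is true.
  11. (v9 ∨ ¬v7 ∨ v1) — ¬v7 is true.
  12. (v10 ∨ ¬v4) — ¬v4 is true.
  13. (¬v4 ∨ ¬v3) — ¬v4 is true.
  14. (v7 ∨ v12) — v12 is true.
  15. (¬v8 ∨ ¬v10) — ¬v8 is true.
  16. (¬v9 ∨ ¬v2) — ¬v2 is true.
  17. (¬v4 ∨ v8) — ¬v4 is true.
  18. (v3 ∨ ¬v6) — ¬v6 is true.
  19. (¬v11 ∨ ¬v7 ∨ v8) — ¬v7 is true.
  20. (¬v11 ∨ ¬v3) — ¬v11 is true.
  21. (¬v5 ∨ v7 ∨ ¬v3) — ¬v3 is true.
  22. (v12 ∨ v3 ∨ v11) — v12 is true.

v1=False, v2=False, v3=False, v4=False, v5=True, v6=False, v7=False, v8=False, v9=True, v10=False, v11=False, v12=True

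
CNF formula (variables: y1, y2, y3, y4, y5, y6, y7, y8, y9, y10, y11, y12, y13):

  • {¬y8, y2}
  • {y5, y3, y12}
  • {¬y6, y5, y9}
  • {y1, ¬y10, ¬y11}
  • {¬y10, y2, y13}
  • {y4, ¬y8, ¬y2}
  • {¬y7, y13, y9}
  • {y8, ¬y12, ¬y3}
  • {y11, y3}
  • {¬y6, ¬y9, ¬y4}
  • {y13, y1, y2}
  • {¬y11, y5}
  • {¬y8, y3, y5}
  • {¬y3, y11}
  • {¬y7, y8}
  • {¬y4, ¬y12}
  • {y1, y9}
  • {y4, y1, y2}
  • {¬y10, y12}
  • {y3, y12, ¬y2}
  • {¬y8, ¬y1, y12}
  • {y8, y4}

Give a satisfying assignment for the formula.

y1=True, y2=False, y3=False, y4=True, y5=True, y6=False, y7=False, y8=False, y9=False, y10=False, y11=True, y12=False, y13=False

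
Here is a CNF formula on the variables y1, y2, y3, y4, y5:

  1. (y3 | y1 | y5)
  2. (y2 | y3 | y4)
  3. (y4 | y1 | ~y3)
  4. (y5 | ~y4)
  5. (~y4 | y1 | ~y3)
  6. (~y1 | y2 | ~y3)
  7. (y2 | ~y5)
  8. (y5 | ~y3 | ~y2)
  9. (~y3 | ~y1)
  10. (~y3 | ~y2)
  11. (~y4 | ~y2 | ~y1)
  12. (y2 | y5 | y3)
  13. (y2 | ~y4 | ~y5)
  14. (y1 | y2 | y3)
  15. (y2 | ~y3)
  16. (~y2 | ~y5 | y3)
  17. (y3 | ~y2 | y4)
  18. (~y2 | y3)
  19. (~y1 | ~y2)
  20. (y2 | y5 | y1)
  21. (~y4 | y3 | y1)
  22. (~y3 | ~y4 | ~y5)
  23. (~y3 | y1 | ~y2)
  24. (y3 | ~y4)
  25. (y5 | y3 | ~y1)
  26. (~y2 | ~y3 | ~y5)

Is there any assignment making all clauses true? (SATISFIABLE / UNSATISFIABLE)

UNSATISFIABLE

y3 = True:
  propagation gives y1=False, y4=True; an empty clause results — contradiction.
y3 = False:
  propagation gives y2=False, y4=True; an empty clause results — contradiction.
Every branch closes, so no satisfying assignment exists.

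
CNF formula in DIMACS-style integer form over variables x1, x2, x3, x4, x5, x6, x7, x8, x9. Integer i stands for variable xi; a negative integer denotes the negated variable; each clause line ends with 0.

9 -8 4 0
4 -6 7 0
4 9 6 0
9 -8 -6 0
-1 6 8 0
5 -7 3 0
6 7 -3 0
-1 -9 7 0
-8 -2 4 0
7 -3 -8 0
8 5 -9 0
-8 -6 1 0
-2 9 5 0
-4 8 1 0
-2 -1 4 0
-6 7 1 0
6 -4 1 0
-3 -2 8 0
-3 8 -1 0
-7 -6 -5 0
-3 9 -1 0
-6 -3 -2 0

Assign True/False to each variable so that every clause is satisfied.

x1 = True, x2 = True, x3 = False, x4 = True, x5 = True, x6 = True, x7 = False, x8 = False, x9 = False

Try x1 = True.
The remaining clauses are satisfied by x2 = True, x3 = False, x4 = True, x5 = True, x6 = True, x7 = False, x8 = False, x9 = False.
Every clause has at least one true literal under this assignment.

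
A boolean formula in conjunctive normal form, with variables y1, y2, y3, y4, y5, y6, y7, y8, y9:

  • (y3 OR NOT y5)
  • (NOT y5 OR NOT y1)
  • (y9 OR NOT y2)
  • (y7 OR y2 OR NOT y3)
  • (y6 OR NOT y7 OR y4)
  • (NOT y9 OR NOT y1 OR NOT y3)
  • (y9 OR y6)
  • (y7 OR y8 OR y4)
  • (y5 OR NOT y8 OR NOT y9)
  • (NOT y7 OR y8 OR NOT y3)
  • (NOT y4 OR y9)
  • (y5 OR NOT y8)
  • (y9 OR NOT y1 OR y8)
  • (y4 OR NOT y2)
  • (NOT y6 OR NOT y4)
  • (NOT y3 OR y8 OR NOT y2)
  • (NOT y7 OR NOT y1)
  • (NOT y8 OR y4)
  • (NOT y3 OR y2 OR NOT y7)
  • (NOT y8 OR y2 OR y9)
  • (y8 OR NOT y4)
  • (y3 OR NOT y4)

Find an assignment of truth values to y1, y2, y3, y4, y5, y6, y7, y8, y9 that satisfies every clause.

Pure literal: y1 appears only negated; assign y1 = False.
Branch on y2: take y2 = False.
For the remaining variables, y3 = False, y4 = False, y5 = False, y6 = True, y7 = True, y8 = False, y9 = True works.
Every clause has at least one true literal under this assignment.

y1=F, y2=F, y3=F, y4=F, y5=F, y6=T, y7=T, y8=F, y9=T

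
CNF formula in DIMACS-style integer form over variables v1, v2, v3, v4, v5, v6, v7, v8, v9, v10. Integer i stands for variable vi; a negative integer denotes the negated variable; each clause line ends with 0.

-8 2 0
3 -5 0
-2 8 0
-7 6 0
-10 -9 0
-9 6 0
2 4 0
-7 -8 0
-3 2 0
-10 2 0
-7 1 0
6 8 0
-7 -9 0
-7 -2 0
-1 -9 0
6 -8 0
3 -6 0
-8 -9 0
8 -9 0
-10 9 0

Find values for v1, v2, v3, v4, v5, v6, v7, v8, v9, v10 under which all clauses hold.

v1=True  v2=True  v3=True  v4=True  v5=True  v6=True  v7=False  v8=True  v9=False  v10=False

Pure literal: v4 appears only positively; assign v4 = True.
Pure literal: v7 appears only negated; assign v7 = False.
Branch on v1: take v1 = True.
  then v9 is forced to False.
  then v10 is forced to False.
Branch on v2: take v2 = True.
  then v8 is forced to True.
  then v6 is forced to True.
  then v3 is forced to True.
v5 is now unconstrained; take v5 = True.
Every clause has at least one true literal under this assignment.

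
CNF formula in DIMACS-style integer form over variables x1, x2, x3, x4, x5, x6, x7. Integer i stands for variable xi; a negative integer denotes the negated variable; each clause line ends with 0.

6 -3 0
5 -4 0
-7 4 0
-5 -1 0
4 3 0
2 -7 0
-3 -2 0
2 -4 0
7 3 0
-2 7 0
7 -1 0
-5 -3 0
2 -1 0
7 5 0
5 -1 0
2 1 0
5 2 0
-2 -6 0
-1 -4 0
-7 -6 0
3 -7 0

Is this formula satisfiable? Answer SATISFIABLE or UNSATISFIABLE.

x2 = True:
  propagation gives x3=False, x4=True, x5=True, x1=False; an empty clause results — contradiction.
x2 = False:
  propagation gives x7=False, x4=False, x3=True, x6=True; an empty clause results — contradiction.
Every branch closes, so no satisfying assignment exists.

UNSATISFIABLE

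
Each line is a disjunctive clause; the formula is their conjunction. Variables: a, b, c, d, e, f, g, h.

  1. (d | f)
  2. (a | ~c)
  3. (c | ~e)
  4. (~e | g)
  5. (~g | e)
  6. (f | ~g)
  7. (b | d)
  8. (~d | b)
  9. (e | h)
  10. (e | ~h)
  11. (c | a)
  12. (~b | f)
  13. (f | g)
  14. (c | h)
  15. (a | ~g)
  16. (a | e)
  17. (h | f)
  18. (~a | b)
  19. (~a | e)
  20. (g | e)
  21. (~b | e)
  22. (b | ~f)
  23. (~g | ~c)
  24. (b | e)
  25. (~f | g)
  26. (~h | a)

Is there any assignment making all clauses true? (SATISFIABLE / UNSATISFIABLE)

UNSATISFIABLE

e = True:
  propagation gives c=True, a=True, g=True; an empty clause results — contradiction.
e = False:
  propagation gives g=False; an empty clause results — contradiction.
Every branch closes, so no satisfying assignment exists.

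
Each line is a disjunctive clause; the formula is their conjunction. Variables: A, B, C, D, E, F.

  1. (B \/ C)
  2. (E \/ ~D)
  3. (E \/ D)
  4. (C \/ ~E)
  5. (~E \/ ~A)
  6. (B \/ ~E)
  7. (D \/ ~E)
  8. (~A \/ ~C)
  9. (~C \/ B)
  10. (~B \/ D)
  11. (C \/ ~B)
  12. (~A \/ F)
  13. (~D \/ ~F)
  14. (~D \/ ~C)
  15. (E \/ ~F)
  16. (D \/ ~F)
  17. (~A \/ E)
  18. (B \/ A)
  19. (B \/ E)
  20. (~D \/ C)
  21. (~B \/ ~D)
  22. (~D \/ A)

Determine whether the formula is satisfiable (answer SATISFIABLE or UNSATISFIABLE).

UNSATISFIABLE

D = True:
  propagation gives E=True, C=True; an empty clause results — contradiction.
D = False:
  propagation gives E=True; an empty clause results — contradiction.
Every branch closes, so no satisfying assignment exists.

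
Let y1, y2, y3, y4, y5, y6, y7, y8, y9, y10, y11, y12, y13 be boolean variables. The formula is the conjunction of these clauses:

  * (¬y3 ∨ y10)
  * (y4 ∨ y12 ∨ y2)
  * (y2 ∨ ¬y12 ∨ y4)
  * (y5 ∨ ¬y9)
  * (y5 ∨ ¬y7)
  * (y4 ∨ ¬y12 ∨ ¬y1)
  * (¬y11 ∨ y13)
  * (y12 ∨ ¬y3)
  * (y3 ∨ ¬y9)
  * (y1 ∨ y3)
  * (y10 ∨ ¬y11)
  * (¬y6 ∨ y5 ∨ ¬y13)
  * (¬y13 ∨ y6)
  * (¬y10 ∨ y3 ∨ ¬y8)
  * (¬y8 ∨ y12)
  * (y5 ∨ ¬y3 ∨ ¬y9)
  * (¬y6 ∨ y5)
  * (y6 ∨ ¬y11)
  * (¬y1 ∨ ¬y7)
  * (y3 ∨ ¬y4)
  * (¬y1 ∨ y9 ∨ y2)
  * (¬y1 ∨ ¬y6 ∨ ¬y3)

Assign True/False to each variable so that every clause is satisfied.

y1 = F, y2 = T, y3 = T, y4 = T, y5 = T, y6 = T, y7 = T, y8 = T, y9 = F, y10 = T, y11 = T, y12 = T, y13 = T

Check each clause:
  1. (y10 ∨ ¬y3) — y10 is true.
  2. (y12 ∨ y2 ∨ y4) — y2 is true.
  3. (y4 ∨ y2 ∨ ¬y12) — y2 is true.
  4. (y5 ∨ ¬y9) — y5 is true.
  5. (y5 ∨ ¬y7) — y5 is true.
  6. (¬y12 ∨ ¬y1 ∨ y4) — y4 is true.
  7. (y13 ∨ ¬y11) — y13 is true.
  8. (y12 ∨ ¬y3) — y12 is true.
  9. (¬y9 ∨ y3) — y3 is true.
  10. (y3 ∨ y1) — y3 is true.
  11. (y10 ∨ ¬y11) — y10 is true.
  12. (¬y6 ∨ y5 ∨ ¬y13) — y5 is true.
  13. (¬y13 ∨ y6) — y6 is true.
  14. (¬y10 ∨ ¬y8 ∨ y3) — y3 is true.
  15. (y12 ∨ ¬y8) — y12 is true.
  16. (¬y3 ∨ ¬y9 ∨ y5) — y5 is true.
  17. (¬y6 ∨ y5) — y5 is true.
  18. (y6 ∨ ¬y11) — y6 is true.
  19. (¬y7 ∨ ¬y1) — ¬y1 is true.
  20. (y3 ∨ ¬y4) — y3 is true.
  21. (y2 ∨ y9 ∨ ¬y1) — y2 is true.
  22. (¬y6 ∨ ¬y1 ∨ ¬y3) — ¬y1 is true.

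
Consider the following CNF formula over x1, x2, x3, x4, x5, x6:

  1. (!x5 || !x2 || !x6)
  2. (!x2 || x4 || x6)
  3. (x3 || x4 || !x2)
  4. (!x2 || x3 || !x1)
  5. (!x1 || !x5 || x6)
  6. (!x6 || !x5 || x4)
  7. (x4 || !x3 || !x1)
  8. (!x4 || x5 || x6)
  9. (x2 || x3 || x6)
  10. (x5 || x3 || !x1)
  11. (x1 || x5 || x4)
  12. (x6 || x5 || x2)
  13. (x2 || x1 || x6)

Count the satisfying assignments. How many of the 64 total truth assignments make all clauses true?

12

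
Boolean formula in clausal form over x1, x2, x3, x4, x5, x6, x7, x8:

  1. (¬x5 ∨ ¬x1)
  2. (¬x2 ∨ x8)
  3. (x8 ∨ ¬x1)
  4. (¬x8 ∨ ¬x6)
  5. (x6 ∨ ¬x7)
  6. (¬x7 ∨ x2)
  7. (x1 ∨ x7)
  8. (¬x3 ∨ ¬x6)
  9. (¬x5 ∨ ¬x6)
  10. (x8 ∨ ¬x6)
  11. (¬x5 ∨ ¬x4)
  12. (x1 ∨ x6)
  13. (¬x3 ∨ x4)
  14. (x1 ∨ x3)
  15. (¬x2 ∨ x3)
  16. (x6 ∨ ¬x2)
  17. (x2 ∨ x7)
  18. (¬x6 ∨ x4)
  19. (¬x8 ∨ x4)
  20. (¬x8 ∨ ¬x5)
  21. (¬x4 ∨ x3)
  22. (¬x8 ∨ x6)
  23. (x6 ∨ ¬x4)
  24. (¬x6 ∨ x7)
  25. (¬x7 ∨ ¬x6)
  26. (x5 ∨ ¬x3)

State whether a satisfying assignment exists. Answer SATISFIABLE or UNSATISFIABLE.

UNSATISFIABLE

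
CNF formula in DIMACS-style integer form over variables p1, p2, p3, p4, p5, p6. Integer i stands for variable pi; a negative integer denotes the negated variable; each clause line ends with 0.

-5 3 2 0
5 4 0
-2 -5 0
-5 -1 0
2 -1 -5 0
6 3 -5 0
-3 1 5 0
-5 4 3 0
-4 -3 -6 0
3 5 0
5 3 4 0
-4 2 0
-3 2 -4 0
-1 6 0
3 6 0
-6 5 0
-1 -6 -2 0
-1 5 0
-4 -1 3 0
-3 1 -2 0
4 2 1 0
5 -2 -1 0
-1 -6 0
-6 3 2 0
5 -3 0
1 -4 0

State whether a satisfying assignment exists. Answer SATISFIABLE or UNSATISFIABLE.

UNSATISFIABLE

p5 = True:
  propagation gives p2=False, p3=True, p1=False, p4=False; an empty clause results — contradiction.
p5 = False:
  propagation gives p4=True, p3=True; an empty clause results — contradiction.
Every branch closes, so no satisfying assignment exists.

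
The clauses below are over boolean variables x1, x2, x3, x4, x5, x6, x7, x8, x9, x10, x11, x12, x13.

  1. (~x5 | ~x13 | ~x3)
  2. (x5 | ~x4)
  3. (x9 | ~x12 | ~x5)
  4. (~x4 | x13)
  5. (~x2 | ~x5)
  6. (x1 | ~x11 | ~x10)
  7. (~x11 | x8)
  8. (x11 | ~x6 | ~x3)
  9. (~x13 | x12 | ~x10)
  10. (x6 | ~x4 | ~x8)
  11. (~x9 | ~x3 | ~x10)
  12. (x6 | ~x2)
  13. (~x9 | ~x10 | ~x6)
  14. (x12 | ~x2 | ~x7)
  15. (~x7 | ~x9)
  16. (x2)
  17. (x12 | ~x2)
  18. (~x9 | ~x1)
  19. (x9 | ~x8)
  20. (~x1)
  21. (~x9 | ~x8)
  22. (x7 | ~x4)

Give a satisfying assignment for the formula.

x1=F, x2=T, x3=F, x4=F, x5=F, x6=T, x7=F, x8=F, x9=F, x10=F, x11=F, x12=T, x13=T

(x2) is a unit clause, so x2 = True.
The clause (~x5) is unit: x5 must be False.
Unit propagation: (~x4) forces x4 = False.
(x6) is a unit clause, so x6 = True.
(x12) is a unit clause, so x12 = True.
The clause (~x1) is unit: x1 must be False.
Pure literal: x3 appears only negated; assign x3 = False.
x7 occurs only negated in the remaining clauses — set x7 = False.
Set x8 = False and propagate.
  then x11 is forced to False.
For the remaining variables, x9 = False, x10 = False, x13 = True works.
Every clause has at least one true literal under this assignment.
Check each clause:
  1. (~x3 | ~x5 | ~x13) — ~x5 is true.
  2. (x5 | ~x4) — ~x4 is true.
  3. (~x5 | x9 | ~x12) — ~x5 is true.
  4. (x13 | ~x4) — ~x4 is true.
  5. (~x2 | ~x5) — ~x5 is true.
  6. (~x10 | ~x11 | x1) — ~x11 is true.
  7. (x8 | ~x11) — ~x11 is true.
  8. (~x6 | ~x3 | x11) — ~x3 is true.
  9. (x12 | ~x13 | ~x10) — x12 is true.
  10. (~x8 | x6 | ~x4) — ~x8 is true.
  11. (~x10 | ~x9 | ~x3) — ~x3 is true.
  12. (x6 | ~x2) — x6 is true.
  13. (~x6 | ~x9 | ~x10) — ~x10 is true.
  14. (~x2 | ~x7 | x12) — ~x7 is true.
  15. (~x7 | ~x9) — ~x7 is true.
  16. (x2) — x2 is true.
  17. (x12 | ~x2) — x12 is true.
  18. (~x1 | ~x9) — ~x1 is true.
  19. (x9 | ~x8) — ~x8 is true.
  20. (~x1) — ~x1 is true.
  21. (~x9 | ~x8) — ~x8 is true.
  22. (x7 | ~x4) — ~x4 is true.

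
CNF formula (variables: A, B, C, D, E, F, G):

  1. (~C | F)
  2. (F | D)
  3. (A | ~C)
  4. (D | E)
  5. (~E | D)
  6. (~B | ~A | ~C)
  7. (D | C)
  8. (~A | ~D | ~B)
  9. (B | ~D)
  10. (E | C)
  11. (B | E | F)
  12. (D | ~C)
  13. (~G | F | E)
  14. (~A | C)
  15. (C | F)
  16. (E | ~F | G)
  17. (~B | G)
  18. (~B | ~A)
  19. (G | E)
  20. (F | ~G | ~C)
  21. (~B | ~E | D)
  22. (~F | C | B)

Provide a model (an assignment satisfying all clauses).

A=False, B=True, C=False, D=True, E=True, F=True, G=True

Set A = False and propagate.
  then C is forced to False.
  then D is forced to True.
  then B is forced to True.
  then E is forced to True.
  then F is forced to True.
  then G is forced to True.
Check each clause:
  1. (~C | F) — ~C is true.
  2. (F | D) — D is true.
  3. (A | ~C) — ~C is true.
  4. (E | D) — D is true.
  5. (~E | D) — D is true.
  6. (~C | ~A | ~B) — ~C is true.
  7. (D | C) — D is true.
  8. (~D | ~A | ~B) — ~A is true.
  9. (B | ~D) — B is true.
  10. (C | E) — E is true.
  11. (E | B | F) — B is true.
  12. (D | ~C) — D is true.
  13. (~G | E | F) — E is true.
  14. (C | ~A) — ~A is true.
  15. (C | F) — F is true.
  16. (E | G | ~F) — E is true.
  17. (G | ~B) — G is true.
  18. (~B | ~A) — ~A is true.
  19. (G | E) — E is true.
  20. (~G | F | ~C) — ~C is true.
  21. (D | ~B | ~E) — D is true.
  22. (~F | B | C) — B is true.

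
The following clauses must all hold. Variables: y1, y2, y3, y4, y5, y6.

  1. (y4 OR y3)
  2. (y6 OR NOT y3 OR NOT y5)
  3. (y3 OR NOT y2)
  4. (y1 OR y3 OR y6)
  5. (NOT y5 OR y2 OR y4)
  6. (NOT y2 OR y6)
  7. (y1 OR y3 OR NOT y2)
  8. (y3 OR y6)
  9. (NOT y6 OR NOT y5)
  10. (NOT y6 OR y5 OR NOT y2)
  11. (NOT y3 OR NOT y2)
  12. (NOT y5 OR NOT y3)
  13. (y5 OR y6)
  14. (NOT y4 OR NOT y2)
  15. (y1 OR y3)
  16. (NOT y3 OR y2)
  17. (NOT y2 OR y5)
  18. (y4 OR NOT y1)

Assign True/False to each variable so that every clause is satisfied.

y1=T  y2=F  y3=F  y4=T  y5=F  y6=T

Check each clause:
  1. (y3 OR y4) — y4 is true.
  2. (y6 OR NOT y5 OR NOT y3) — NOT y5 is true.
  3. (y3 OR NOT y2) — NOT y2 is true.
  4. (y3 OR y1 OR y6) — y1 is true.
  5. (y4 OR NOT y5 OR y2) — NOT y5 is true.
  6. (y6 OR NOT y2) — y6 is true.
  7. (NOT y2 OR y3 OR y1) — y1 is true.
  8. (y6 OR y3) — y6 is true.
  9. (NOT y6 OR NOT y5) — NOT y5 is true.
  10. (NOT y6 OR y5 OR NOT y2) — NOT y2 is true.
  11. (NOT y2 OR NOT y3) — NOT y3 is true.
  12. (NOT y3 OR NOT y5) — NOT y5 is true.
  13. (y6 OR y5) — y6 is true.
  14. (NOT y4 OR NOT y2) — NOT y2 is true.
  15. (y3 OR y1) — y1 is true.
  16. (y2 OR NOT y3) — NOT y3 is true.
  17. (y5 OR NOT y2) — NOT y2 is true.
  18. (NOT y1 OR y4) — y4 is true.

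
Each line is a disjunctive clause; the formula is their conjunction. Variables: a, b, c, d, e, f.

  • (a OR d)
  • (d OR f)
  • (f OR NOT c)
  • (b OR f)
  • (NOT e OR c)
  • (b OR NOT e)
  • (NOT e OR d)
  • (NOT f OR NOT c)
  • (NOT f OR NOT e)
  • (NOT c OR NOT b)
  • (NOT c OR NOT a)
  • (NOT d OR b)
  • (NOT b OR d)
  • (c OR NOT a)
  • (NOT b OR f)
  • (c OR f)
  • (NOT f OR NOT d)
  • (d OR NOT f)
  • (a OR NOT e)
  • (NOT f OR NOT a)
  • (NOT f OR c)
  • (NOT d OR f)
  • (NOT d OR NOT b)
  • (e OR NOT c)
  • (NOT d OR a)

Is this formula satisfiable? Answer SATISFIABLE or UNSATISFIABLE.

UNSATISFIABLE

f = True:
  propagation gives c=False; an empty clause results — contradiction.
f = False:
  propagation gives d=True; an empty clause results — contradiction.
Every branch closes, so no satisfying assignment exists.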